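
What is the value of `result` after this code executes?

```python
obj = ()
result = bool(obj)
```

obj = (); result = False

False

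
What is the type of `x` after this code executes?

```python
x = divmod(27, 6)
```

divmod() returns tuple of (quotient, remainder)

tuple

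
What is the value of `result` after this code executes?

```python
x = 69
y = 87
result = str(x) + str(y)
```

x = 69; y = 87; result = '6987'

'6987'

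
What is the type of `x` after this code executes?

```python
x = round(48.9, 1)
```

round() with decimal places returns float

float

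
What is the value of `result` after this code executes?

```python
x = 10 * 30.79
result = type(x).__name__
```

x is float; result = 'float'

'float'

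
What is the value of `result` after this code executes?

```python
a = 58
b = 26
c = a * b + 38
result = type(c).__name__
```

a is int; b is int; c is int; result = 'int'

'int'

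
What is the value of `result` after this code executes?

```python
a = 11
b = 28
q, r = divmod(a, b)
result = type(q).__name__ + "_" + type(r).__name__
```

a is int; b is int; q is int; r is int; result = 'int_int'

'int_int'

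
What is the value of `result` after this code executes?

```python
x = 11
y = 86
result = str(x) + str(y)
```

x = 11; y = 86; result = '1186'

'1186'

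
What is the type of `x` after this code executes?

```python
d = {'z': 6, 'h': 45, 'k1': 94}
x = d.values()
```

.values() returns dict_values view

dict_values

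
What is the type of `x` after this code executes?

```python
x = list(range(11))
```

list(range()) returns list

list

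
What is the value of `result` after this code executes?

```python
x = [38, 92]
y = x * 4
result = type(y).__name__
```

x is list; y is list; result = 'list'

'list'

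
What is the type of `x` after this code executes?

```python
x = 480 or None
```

'or' returns first truthy value

int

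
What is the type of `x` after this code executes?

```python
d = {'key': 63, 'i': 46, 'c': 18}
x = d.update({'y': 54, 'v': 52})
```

dict.update() returns None

NoneType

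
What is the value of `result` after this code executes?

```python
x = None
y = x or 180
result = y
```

x = None; y = 180; result = 180

180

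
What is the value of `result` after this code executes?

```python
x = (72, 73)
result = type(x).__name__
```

x is tuple; result = 'tuple'

'tuple'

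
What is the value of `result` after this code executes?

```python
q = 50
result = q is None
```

q = 50; result = False

False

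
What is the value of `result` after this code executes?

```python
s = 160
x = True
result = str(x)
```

s = 160; x = True; result = 'True'

'True'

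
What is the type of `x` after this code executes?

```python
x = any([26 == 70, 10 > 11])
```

any() returns bool

bool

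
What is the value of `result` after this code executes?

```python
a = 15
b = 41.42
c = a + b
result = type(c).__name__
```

a is int; b is float; c is float; result = 'float'

'float'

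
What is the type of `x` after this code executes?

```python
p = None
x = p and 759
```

'and' returns first falsy value (None)

NoneType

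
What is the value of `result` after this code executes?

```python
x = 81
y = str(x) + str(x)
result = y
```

x = 81; y = '8181'; result = '8181'

'8181'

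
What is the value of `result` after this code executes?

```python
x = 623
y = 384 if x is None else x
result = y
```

x = 623; y = 623; result = 623

623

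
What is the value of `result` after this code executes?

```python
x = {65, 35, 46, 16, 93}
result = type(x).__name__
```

x is set; result = 'set'

'set'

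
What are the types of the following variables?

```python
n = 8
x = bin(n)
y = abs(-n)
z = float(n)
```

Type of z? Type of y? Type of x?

float() returns float; abs() of int returns int; bin() returns str

float, int, str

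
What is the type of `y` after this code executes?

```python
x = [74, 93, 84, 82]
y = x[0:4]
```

Slicing a list returns a list

list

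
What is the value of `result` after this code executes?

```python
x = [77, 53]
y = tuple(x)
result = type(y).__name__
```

x is list; y is tuple; result = 'tuple'

'tuple'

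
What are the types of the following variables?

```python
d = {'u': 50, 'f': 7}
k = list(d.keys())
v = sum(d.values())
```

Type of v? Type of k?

sum of ints is int; list() converts to list

int, list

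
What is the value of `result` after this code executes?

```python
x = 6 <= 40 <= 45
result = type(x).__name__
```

x is bool; result = 'bool'

'bool'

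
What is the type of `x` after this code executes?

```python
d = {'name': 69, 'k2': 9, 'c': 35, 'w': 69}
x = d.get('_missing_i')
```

dict.get() returns None when key not found

NoneType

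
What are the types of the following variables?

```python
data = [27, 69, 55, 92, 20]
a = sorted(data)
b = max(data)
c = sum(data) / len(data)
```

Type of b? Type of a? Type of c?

max of ints returns int; sorted() returns list; int / int = float

int, list, float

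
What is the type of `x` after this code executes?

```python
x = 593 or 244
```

'or' returns first truthy value (int)

int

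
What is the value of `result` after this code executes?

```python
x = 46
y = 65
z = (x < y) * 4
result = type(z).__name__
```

x is int; y is int; z is int; result = 'int'

'int'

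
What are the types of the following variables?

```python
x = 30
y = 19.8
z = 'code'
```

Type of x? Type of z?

x is assigned a bare integer (no decimal point), so it is an int; z is assigned a quoted string literal, so it is a str

int, str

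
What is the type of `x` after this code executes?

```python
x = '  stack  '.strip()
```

str.strip() returns str

str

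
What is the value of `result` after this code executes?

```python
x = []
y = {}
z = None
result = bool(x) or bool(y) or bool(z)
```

x = []; y = {}; z = None; result = False

False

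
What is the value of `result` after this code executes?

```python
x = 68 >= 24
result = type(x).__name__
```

x is bool; result = 'bool'

'bool'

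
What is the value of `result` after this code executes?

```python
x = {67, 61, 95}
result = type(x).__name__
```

x is set; result = 'set'

'set'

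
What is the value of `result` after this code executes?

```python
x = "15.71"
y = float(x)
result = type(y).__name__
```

x is str; y is float; result = 'float'

'float'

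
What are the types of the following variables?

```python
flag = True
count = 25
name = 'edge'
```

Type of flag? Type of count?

flag is assigned the constant True, which has type bool; count is assigned a bare integer (no decimal point), so it is an int

bool, int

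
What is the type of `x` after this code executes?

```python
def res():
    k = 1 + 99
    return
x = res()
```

Bare return returns None

NoneType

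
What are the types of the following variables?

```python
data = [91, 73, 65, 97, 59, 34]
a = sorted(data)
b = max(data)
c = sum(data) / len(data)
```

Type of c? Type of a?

int / int = float; sorted() returns list

float, list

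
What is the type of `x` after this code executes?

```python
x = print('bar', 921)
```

print() returns None

NoneType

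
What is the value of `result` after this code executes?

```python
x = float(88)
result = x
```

x = 88.0; result = 88.0

88.0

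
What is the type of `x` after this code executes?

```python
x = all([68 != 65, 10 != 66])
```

all() returns bool

bool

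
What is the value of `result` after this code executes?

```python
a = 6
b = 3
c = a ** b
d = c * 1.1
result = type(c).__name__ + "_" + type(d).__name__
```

a is int; b is int; c is int; d is float; result = 'int_float'

'int_float'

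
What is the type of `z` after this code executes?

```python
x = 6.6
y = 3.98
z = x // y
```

float // float = float

float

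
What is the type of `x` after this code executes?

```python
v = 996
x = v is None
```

'is' comparison returns bool

bool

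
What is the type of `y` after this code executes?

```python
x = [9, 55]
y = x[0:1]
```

Slicing a list returns a list

list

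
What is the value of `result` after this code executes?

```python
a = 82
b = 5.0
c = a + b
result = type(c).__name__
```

a is int; b is float; c is float; result = 'float'

'float'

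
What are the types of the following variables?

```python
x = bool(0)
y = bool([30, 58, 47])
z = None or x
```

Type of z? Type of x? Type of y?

None or bool returns the bool; bool() returns bool; bool() returns bool

bool, bool, bool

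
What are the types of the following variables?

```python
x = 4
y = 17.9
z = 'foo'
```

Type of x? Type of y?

x is assigned a bare integer (no decimal point), so it is an int; y is assigned a number with a decimal point, so it is a float

int, float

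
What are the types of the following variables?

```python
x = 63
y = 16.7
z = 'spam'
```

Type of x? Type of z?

x is assigned a bare integer (no decimal point), so it is an int; z is assigned a quoted string literal, so it is a str

int, str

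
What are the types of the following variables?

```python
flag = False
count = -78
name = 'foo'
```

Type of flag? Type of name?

flag is assigned the constant False, which has type bool; name is assigned a quoted string literal, so it is a str

bool, str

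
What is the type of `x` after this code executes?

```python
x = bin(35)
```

bin() returns str representation

str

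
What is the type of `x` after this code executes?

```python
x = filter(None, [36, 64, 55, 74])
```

filter() returns a filter object

filter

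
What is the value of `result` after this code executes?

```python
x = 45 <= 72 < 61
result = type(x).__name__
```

x is bool; result = 'bool'

'bool'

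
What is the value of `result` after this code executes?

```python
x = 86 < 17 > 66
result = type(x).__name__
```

x is bool; result = 'bool'

'bool'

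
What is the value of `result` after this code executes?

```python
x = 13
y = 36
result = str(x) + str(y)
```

x = 13; y = 36; result = '1336'

'1336'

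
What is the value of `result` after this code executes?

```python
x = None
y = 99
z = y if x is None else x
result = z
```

x = None; y = 99; z = 99; result = 99

99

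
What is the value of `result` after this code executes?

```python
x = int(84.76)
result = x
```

x = 84; result = 84

84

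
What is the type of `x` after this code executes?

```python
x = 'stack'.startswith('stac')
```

str.startswith() returns bool

bool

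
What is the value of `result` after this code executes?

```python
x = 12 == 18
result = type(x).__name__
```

x is bool; result = 'bool'

'bool'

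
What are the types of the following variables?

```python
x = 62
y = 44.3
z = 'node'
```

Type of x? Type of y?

x is assigned a bare integer (no decimal point), so it is an int; y is assigned a number with a decimal point, so it is a float

int, float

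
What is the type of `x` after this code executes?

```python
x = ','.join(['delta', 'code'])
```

str.join() returns str

str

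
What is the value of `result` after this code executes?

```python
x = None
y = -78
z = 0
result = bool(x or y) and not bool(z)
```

x = None; y = -78; z = 0; result = True

True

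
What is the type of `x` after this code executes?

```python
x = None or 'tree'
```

'or' with None returns the other truthy value (str)

str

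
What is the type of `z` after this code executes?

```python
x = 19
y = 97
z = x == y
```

Equality comparison returns bool

bool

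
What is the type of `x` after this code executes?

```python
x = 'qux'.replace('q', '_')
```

str.replace() returns str

str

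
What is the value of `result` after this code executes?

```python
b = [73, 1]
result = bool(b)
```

b = [73, 1]; result = True

True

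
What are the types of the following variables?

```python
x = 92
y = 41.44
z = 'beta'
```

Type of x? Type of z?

x is assigned a bare integer (no decimal point), so it is an int; z is assigned a quoted string literal, so it is a str

int, str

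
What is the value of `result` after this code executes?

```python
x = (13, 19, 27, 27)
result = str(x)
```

x = (13, 19, 27, 27); result = '(13, 19, 27, 27)'

'(13, 19, 27, 27)'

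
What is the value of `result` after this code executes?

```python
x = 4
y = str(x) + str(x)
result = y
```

x = 4; y = '44'; result = '44'

'44'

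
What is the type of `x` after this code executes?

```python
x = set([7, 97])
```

set() constructor returns set

set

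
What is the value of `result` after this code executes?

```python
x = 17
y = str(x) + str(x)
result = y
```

x = 17; y = '1717'; result = '1717'

'1717'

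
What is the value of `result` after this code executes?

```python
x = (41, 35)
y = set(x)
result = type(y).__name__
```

x is tuple; y is set; result = 'set'

'set'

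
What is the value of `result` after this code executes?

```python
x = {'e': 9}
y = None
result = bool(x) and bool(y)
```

x = {'e': 9}; y = None; result = False

False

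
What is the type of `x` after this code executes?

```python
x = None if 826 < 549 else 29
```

826 < 549 is False, so the else branch is taken

int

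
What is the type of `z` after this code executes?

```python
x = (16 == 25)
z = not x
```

'not' returns bool

bool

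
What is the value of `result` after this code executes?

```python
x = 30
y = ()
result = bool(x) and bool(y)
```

x = 30; y = (); result = False

False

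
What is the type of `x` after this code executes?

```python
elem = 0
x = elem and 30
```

'and' returns first falsy value (0 is int)

int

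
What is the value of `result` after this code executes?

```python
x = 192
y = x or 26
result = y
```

x = 192; y = 192; result = 192

192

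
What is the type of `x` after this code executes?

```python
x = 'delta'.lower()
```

str.lower() returns str

str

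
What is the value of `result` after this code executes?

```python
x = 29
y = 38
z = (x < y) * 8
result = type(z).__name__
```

x is int; y is int; z is int; result = 'int'

'int'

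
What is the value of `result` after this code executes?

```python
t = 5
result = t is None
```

t = 5; result = False

False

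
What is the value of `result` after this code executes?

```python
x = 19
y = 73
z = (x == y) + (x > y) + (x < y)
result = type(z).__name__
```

x is int; y is int; z is int; result = 'int'

'int'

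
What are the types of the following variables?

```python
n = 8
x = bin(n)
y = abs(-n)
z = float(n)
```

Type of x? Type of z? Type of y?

bin() returns str; float() returns float; abs() of int returns int

str, float, int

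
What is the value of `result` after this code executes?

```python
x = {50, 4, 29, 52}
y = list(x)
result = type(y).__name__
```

x is set; y is list; result = 'list'

'list'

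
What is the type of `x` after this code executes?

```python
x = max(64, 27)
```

max() of ints returns int

int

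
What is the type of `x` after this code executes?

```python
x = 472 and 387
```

'and' with truthy values returns last operand (int)

int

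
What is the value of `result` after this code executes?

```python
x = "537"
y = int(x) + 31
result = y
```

x = '537'; y = 568; result = 568

568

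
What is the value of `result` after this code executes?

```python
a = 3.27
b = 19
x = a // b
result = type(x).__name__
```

a is float; b is int; x is float; result = 'float'

'float'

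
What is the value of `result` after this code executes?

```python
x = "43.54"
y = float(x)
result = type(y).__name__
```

x is str; y is float; result = 'float'

'float'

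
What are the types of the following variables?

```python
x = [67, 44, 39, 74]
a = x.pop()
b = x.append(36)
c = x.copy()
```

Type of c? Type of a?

copy() returns list; pop() returns element

list, int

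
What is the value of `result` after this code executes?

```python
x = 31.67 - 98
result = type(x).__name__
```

x is float; result = 'float'

'float'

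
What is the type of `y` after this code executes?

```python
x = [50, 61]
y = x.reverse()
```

list.reverse() returns None

NoneType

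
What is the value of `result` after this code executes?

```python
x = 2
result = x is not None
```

x = 2; result = True

True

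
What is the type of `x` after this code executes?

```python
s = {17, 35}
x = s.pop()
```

Popping from set[int] returns int

int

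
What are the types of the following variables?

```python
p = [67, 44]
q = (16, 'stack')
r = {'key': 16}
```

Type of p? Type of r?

p is assigned a list literal (square brackets); r is assigned a dict literal ({key: value})

list, dict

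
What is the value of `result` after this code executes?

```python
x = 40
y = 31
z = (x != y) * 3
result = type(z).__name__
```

x is int; y is int; z is int; result = 'int'

'int'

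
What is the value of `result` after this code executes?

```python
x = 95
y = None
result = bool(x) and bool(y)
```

x = 95; y = None; result = False

False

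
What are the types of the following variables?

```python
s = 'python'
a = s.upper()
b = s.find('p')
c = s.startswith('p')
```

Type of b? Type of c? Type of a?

find() returns int; startswith() returns bool; upper() returns str

int, bool, str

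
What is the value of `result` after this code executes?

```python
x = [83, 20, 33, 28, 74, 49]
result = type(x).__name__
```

x is list; result = 'list'

'list'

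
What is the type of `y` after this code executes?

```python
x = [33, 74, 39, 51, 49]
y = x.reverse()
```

list.reverse() returns None

NoneType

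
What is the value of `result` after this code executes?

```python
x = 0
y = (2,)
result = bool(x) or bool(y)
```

x = 0; y = (2,); result = True

True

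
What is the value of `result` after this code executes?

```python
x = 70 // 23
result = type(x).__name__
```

x is int; result = 'int'

'int'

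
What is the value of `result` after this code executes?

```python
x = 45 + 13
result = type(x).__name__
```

x is int; result = 'int'

'int'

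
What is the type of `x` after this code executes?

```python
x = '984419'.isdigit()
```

str.isdigit() returns bool

bool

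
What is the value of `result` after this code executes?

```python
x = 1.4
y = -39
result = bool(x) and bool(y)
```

x = 1.4; y = -39; result = True

True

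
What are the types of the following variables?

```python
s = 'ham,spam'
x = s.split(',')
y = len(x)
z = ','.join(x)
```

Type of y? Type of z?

len() returns int; str.join() returns str

int, str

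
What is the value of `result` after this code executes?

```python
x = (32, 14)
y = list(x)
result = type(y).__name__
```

x is tuple; y is list; result = 'list'

'list'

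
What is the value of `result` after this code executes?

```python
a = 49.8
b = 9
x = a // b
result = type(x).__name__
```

a is float; b is int; x is float; result = 'float'

'float'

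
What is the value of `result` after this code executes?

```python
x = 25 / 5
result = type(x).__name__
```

x is float; result = 'float'

'float'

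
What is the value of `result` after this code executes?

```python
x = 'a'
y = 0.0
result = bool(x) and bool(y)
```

x = 'a'; y = 0.0; result = False

False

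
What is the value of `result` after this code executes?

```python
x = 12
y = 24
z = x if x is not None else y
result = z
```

x = 12; y = 24; z = 12; result = 12

12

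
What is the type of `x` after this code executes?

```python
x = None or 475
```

'or' with None returns the other truthy value

int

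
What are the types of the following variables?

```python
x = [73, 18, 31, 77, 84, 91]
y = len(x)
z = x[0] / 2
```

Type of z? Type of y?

int / int = float; len() returns int

float, int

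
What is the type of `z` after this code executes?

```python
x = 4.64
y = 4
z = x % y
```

float % int = float

float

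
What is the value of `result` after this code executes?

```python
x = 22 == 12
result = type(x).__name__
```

x is bool; result = 'bool'

'bool'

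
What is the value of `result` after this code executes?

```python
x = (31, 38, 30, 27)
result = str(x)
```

x = (31, 38, 30, 27); result = '(31, 38, 30, 27)'

'(31, 38, 30, 27)'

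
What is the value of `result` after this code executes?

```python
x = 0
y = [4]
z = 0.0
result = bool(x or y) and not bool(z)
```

x = 0; y = [4]; z = 0.0; result = True

True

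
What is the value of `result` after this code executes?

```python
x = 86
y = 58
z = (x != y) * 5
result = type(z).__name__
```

x is int; y is int; z is int; result = 'int'

'int'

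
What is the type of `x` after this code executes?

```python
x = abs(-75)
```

abs() of int returns int

int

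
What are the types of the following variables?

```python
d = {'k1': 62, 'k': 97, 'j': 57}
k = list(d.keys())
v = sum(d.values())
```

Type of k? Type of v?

list() converts to list; sum of ints is int

list, int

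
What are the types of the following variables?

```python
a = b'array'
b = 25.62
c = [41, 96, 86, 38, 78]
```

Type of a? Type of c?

a is assigned a bytes literal (b'...' prefix); c is assigned a list literal (square brackets)

bytes, list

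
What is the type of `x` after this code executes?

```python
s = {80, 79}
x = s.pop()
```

Popping from set[int] returns int

int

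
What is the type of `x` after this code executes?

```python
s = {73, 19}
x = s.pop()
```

Popping from set[int] returns int

int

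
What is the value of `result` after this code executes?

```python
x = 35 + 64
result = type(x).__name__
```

x is int; result = 'int'

'int'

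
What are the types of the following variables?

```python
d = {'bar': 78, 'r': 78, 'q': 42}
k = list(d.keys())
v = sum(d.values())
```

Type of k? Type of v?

list() converts to list; sum of ints is int

list, int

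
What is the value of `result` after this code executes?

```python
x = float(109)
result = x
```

x = 109.0; result = 109.0

109.0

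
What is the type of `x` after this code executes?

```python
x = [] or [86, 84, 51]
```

'or' returns first truthy value (list)

list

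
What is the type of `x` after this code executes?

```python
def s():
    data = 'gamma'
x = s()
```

Function without return returns None

NoneType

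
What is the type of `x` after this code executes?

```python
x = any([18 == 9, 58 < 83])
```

any() returns bool

bool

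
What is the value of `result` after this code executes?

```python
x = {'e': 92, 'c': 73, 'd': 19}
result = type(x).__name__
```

x is dict; result = 'dict'

'dict'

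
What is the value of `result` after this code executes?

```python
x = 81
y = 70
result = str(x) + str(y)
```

x = 81; y = 70; result = '8170'

'8170'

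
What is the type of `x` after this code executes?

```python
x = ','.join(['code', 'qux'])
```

str.join() returns str

str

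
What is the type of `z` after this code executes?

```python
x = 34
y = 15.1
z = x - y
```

int - float = float

float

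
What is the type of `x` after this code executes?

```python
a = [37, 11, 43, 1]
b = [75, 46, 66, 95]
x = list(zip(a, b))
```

list(zip()) returns a list of tuples

list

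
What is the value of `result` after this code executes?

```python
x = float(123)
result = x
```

x = 123.0; result = 123.0

123.0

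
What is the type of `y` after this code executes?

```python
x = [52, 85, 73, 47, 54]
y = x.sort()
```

list.sort() returns None (mutates in place)

NoneType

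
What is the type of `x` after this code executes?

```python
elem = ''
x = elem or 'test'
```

'or' returns first truthy value (str)

str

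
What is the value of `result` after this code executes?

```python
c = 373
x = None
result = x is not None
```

c = 373; x = None; result = False

False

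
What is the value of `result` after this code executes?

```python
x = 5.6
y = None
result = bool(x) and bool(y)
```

x = 5.6; y = None; result = False

False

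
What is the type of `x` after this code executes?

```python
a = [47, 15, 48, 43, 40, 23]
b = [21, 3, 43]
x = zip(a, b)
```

zip() returns a zip object

zip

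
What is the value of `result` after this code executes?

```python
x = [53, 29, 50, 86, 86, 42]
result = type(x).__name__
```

x is list; result = 'list'

'list'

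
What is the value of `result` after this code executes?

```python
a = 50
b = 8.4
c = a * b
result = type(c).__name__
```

a is int; b is float; c is float; result = 'float'

'float'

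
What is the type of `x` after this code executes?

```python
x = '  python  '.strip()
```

str.strip() returns str

str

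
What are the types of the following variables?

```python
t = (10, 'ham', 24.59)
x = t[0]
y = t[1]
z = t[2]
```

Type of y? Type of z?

tuple[1] is str; tuple[2] is float

str, float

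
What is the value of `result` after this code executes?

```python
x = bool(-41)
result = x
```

x = True; result = True

True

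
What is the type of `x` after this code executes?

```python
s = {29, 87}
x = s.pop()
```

Popping from set[int] returns int

int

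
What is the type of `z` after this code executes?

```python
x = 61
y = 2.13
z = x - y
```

int - float = float

float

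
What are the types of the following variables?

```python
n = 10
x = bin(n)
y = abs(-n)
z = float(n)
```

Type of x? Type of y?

bin() returns str; abs() of int returns int

str, int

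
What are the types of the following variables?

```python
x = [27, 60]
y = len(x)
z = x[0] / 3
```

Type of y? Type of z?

len() returns int; int / int = float

int, float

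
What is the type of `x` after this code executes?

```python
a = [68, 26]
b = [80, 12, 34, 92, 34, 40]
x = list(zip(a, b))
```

list(zip()) returns a list of tuples

list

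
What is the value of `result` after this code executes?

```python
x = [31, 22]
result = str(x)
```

x = [31, 22]; result = '[31, 22]'

'[31, 22]'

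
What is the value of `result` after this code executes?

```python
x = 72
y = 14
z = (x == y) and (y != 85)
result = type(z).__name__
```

x is int; y is int; z is bool; result = 'bool'

'bool'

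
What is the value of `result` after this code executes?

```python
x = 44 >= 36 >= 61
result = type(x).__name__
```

x is bool; result = 'bool'

'bool'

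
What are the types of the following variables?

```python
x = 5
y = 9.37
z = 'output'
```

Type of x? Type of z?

x is assigned a bare integer (no decimal point), so it is an int; z is assigned a quoted string literal, so it is a str

int, str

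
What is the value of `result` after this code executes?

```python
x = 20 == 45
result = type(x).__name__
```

x is bool; result = 'bool'

'bool'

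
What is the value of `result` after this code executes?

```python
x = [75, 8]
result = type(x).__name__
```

x is list; result = 'list'

'list'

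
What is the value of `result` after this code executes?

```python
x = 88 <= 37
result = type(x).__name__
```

x is bool; result = 'bool'

'bool'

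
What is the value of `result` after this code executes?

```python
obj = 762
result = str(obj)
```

obj = 762; result = '762'

'762'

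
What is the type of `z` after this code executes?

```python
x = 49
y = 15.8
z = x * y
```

int * float = float

float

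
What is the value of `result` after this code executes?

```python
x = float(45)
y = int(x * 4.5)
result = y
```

x = 45.0; y = 202; result = 202

202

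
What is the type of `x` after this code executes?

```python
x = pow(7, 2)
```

pow(int, int) returns int

int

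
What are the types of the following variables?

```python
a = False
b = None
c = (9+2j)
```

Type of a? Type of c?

a is assigned the constant False, which has type bool; c is assigned (9+2j), an int plus an imaginary literal (j suffix), which evaluates to complex

bool, complex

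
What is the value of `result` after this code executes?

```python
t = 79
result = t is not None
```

t = 79; result = True

True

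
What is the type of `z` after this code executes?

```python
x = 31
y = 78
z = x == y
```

Comparison returns bool

bool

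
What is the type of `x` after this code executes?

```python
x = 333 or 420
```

'or' returns first truthy value (int)

int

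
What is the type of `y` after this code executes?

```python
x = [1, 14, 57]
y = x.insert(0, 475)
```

list.insert() returns None

NoneType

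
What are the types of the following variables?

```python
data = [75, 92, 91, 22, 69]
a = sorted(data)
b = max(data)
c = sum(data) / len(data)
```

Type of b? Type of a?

max of ints returns int; sorted() returns list

int, list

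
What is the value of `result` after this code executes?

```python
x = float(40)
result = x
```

x = 40.0; result = 40.0

40.0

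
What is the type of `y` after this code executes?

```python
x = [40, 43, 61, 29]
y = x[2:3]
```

Slicing a list returns a list

list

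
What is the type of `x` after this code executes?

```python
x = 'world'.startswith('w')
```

str.startswith() returns bool

bool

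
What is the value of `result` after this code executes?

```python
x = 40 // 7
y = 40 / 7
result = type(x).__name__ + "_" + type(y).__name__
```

x is int; y is float; result = 'int_float'

'int_float'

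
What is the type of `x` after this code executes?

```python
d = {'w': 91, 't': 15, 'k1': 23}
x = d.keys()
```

.keys() returns dict_keys view

dict_keys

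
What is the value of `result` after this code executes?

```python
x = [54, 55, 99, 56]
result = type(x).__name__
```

x is list; result = 'list'

'list'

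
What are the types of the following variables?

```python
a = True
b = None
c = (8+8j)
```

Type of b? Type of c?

b is assigned None, whose type is NoneType; c is assigned (8+8j), an int plus an imaginary literal (j suffix), which evaluates to complex

NoneType, complex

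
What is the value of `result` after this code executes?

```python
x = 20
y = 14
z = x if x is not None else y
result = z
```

x = 20; y = 14; z = 20; result = 20

20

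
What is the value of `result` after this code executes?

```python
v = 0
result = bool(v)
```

v = 0; result = False

False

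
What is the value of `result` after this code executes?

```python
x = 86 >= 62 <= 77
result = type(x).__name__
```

x is bool; result = 'bool'

'bool'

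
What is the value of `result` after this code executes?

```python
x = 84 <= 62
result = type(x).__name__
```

x is bool; result = 'bool'

'bool'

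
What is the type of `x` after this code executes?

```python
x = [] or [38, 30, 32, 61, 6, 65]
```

'or' returns first truthy value (list)

list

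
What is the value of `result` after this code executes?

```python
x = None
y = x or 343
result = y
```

x = None; y = 343; result = 343

343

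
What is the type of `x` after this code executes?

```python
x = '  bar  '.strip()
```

str.strip() returns str

str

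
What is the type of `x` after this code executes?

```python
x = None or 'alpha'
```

'or' with None returns the other truthy value (str)

str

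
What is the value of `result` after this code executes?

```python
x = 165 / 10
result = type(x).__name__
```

x is float; result = 'float'

'float'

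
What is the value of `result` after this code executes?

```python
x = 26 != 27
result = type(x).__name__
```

x is bool; result = 'bool'

'bool'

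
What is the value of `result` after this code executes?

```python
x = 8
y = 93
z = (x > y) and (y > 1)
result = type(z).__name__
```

x is int; y is int; z is bool; result = 'bool'

'bool'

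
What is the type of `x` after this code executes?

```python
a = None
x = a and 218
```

'and' returns first falsy value (None)

NoneType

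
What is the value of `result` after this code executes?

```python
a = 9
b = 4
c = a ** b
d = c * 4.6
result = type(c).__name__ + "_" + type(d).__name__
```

a is int; b is int; c is int; d is float; result = 'int_float'

'int_float'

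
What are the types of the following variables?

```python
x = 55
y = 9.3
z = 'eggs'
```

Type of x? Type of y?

x is assigned a bare integer (no decimal point), so it is an int; y is assigned a number with a decimal point, so it is a float

int, float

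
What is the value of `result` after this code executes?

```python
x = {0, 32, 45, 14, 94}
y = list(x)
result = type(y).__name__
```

x is set; y is list; result = 'list'

'list'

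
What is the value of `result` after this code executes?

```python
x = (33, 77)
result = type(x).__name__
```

x is tuple; result = 'tuple'

'tuple'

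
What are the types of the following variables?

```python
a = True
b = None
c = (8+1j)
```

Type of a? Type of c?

a is assigned the constant True, which has type bool; c is assigned (8+1j), an int plus an imaginary literal (j suffix), which evaluates to complex

bool, complex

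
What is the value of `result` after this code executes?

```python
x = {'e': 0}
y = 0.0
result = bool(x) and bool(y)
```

x = {'e': 0}; y = 0.0; result = False

False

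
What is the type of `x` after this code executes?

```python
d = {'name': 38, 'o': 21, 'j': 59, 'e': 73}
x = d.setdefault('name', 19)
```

dict.setdefault() returns the (existing or default) value

int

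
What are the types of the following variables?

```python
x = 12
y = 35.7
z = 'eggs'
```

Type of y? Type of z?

y is assigned a number with a decimal point, so it is a float; z is assigned a quoted string literal, so it is a str

float, str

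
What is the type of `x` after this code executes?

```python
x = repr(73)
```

repr() returns str

str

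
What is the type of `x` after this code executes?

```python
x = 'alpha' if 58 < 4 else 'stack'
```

Both branches of conditional are str

str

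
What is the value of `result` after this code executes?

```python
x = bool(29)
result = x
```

x = True; result = True

True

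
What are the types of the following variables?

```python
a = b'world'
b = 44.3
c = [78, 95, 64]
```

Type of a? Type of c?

a is assigned a bytes literal (b'...' prefix); c is assigned a list literal (square brackets)

bytes, list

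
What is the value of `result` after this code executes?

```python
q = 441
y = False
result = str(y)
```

q = 441; y = False; result = 'False'

'False'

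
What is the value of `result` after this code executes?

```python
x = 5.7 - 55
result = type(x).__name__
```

x is float; result = 'float'

'float'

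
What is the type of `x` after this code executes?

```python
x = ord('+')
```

ord() returns int (code point)

int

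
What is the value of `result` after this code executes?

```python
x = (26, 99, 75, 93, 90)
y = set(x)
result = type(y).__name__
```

x is tuple; y is set; result = 'set'

'set'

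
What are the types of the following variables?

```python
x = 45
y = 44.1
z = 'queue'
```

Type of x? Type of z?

x is assigned a bare integer (no decimal point), so it is an int; z is assigned a quoted string literal, so it is a str

int, str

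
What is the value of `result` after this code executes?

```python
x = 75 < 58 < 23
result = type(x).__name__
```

x is bool; result = 'bool'

'bool'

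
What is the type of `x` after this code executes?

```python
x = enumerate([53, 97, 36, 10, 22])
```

enumerate() returns an enumerate object

enumerate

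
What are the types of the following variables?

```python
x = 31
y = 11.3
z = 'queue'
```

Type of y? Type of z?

y is assigned a number with a decimal point, so it is a float; z is assigned a quoted string literal, so it is a str

float, str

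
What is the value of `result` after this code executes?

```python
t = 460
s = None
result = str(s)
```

t = 460; s = None; result = 'None'

'None'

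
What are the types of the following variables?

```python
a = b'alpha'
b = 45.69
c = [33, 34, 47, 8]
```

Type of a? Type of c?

a is assigned a bytes literal (b'...' prefix); c is assigned a list literal (square brackets)

bytes, list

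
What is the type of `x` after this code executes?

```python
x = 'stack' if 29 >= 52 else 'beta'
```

Both branches of conditional are str

str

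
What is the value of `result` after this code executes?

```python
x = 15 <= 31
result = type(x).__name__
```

x is bool; result = 'bool'

'bool'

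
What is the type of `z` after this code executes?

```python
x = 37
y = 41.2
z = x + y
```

int + float = float

float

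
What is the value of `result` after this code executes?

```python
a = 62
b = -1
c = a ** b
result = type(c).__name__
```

a is int; b is int; c is float; result = 'float'

'float'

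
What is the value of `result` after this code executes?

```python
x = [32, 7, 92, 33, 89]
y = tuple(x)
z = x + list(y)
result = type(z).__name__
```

x is list; y is tuple; z is list; result = 'list'

'list'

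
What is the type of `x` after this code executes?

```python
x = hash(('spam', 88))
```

hash() returns int

int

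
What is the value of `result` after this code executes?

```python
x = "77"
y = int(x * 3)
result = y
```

x = '77'; y = 777777; result = 777777

777777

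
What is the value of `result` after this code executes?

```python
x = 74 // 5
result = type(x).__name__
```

x is int; result = 'int'

'int'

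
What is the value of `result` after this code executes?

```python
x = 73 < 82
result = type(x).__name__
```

x is bool; result = 'bool'

'bool'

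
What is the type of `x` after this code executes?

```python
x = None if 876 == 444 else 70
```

876 == 444 is False, so the else branch is taken

int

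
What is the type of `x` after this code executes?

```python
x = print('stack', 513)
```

print() returns None

NoneType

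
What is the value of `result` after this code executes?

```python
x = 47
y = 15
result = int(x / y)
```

x = 47; y = 15; result = 3

3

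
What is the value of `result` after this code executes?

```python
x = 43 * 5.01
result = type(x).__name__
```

x is float; result = 'float'

'float'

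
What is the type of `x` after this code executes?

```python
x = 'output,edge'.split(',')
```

str.split() returns list

list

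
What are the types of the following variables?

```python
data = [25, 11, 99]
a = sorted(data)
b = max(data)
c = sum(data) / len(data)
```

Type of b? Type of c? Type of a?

max of ints returns int; int / int = float; sorted() returns list

int, float, list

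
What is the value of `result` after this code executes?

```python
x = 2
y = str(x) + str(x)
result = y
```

x = 2; y = '22'; result = '22'

'22'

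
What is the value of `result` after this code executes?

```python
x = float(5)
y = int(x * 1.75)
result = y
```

x = 5.0; y = 8; result = 8

8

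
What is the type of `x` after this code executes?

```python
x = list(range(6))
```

list(range()) returns list

list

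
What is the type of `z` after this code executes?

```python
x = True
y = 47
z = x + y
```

bool + int = int (bool is subclass of int)

int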